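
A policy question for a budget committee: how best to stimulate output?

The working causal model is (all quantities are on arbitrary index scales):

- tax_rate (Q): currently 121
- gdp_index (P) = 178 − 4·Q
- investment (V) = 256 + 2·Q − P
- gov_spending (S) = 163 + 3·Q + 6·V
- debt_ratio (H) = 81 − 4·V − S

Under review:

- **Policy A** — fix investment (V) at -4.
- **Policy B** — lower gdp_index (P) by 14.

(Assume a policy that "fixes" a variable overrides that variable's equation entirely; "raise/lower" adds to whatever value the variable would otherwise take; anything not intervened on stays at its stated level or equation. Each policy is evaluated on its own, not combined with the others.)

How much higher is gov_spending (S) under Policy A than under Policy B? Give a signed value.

-4932

Policy A (V := -4):
  Q = 121
  P = 178 − 4·121 = -306
  V = -4
  S = 163 + 3·121 + 6·(-4) = 502
Policy B (P − 14):
  Q = 121
  P = 178 − 4·121 (−14 from intervention) = -320
  V = 256 + 2·121 − (-320) = 818
  S = 163 + 3·121 + 6·818 = 5434
S: 502 − 5434 = -4932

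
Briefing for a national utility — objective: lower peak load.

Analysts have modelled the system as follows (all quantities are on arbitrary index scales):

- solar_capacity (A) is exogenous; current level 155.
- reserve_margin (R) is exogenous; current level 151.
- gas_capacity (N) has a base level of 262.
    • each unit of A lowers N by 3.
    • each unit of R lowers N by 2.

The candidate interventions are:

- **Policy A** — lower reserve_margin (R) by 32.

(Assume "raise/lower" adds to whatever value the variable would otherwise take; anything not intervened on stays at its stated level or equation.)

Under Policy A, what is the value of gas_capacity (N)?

Policy A (R − 32):
  A = 155
  R = 151 − 32 = 119
  N = 262 − 3·155 − 2·119 = -441

-441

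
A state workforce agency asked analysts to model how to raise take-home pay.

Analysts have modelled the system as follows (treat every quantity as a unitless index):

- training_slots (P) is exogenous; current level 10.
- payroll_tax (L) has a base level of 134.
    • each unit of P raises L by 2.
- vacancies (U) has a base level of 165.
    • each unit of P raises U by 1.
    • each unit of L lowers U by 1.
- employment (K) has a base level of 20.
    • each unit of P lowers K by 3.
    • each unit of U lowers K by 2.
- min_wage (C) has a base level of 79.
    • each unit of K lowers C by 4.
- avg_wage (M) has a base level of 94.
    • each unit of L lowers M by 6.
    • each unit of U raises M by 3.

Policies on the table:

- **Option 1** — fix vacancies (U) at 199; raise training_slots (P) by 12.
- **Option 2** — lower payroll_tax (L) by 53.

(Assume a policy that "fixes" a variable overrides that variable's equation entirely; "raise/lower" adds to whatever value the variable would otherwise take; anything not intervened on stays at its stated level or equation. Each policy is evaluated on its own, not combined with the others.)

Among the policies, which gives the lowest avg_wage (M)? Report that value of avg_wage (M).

Option 1 (U := 199, P + 12):
  P = 10 + 12 = 22
  L = 134 + 2·22 = 178
  U = 199
  M = 94 − 6·178 + 3·199 = -377
Option 2 (L − 53):
  P = 10
  L = 134 + 2·10 (−53 from intervention) = 101
  U = 165 + 10 − 101 = 74
  M = 94 − 6·101 + 3·74 = -290
Comparing — Option 1: M=-377, Option 2: M=-290. Lowest is -377 (Option 1).

-377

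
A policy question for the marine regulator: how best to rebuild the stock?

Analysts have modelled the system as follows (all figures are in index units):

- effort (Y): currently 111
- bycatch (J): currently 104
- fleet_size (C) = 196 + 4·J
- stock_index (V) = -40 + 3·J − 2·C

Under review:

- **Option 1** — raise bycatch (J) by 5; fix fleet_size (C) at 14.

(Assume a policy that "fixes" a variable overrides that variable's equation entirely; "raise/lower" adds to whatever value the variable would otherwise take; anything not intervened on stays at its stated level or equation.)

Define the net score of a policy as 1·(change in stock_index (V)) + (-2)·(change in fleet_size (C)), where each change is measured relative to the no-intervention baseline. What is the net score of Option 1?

Baseline:
  J = 104
  C = 196 + 4·104 = 612
  V = -40 + 3·104 − 2·612 = -952
Option 1 (J + 5, C := 14):
  J = 104 + 5 = 109
  C = 14
  V = -40 + 3·109 − 2·14 = 259
ΔV = 259 − (-952) = 1211; ΔC = 14 − 612 = -598
Score = 1·1211 + (-2)·(-598) = 2407

2407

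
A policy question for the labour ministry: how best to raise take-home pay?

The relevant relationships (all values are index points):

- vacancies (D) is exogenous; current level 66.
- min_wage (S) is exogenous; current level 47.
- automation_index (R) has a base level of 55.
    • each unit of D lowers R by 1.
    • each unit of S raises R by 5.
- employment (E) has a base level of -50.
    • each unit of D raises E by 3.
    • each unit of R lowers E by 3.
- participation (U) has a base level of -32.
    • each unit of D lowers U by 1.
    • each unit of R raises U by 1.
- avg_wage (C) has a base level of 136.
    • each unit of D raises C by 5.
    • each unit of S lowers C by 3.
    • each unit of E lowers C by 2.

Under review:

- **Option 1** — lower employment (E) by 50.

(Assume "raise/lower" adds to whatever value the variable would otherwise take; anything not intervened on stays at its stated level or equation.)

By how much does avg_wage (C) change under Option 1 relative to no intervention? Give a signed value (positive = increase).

Baseline:
  D = 66
  S = 47
  R = 55 − 66 + 5·47 = 224
  E = -50 + 3·66 − 3·224 = -524
  C = 136 + 5·66 − 3·47 − 2·(-524) = 1373
Option 1 (E − 50):
  D = 66
  S = 47
  R = 55 − 66 + 5·47 = 224
  E = -50 + 3·66 − 3·224 (−50 from intervention) = -574
  C = 136 + 5·66 − 3·47 − 2·(-574) = 1473
Change in C: 1473 − 1373 = 100

100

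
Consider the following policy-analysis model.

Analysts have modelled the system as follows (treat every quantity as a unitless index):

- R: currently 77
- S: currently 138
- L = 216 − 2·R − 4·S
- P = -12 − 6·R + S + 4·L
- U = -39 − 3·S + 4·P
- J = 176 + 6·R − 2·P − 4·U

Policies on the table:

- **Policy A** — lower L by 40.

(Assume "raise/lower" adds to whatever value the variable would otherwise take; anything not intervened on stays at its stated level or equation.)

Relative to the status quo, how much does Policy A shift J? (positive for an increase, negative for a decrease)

Baseline:
  R = 77
  S = 138
  L = 216 − 2·77 − 4·138 = -490
  P = -12 − 6·77 + 138 + 4·(-490) = -2296
  U = -39 − 3·138 + 4·(-2296) = -9637
  J = 176 + 6·77 − 2·(-2296) − 4·(-9637) = 43778
Policy A (L − 40):
  R = 77
  S = 138
  L = 216 − 2·77 − 4·138 (−40 from intervention) = -530
  P = -12 − 6·77 + 138 + 4·(-530) = -2456
  U = -39 − 3·138 + 4·(-2456) = -10277
  J = 176 + 6·77 − 2·(-2456) − 4·(-10277) = 46658
Change in J: 46658 − 43778 = 2880

2880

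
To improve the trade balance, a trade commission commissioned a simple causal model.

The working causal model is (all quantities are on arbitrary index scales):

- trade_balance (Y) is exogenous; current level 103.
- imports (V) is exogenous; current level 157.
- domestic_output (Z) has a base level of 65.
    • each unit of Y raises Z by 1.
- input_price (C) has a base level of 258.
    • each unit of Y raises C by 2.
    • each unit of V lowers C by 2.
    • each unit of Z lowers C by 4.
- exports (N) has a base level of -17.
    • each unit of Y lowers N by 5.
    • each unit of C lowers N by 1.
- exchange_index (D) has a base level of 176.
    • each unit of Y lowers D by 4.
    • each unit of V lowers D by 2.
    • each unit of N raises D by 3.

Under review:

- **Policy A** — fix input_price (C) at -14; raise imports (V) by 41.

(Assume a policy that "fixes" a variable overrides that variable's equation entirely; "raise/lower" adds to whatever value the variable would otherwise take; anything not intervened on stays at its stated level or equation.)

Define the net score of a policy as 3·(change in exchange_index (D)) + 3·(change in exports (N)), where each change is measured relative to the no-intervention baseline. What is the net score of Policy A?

-6342

Baseline:
  Y = 103
  V = 157
  Z = 65 + 103 = 168
  C = 258 + 2·103 − 2·157 − 4·168 = -522
  N = -17 − 5·103 − (-522) = -10
  D = 176 − 4·103 − 2·157 + 3·(-10) = -580
Policy A (C := -14, V + 41):
  Y = 103
  V = 157 + 41 = 198
  Z = 65 + 103 = 168
  C = -14
  N = -17 − 5·103 − (-14) = -518
  D = 176 − 4·103 − 2·198 + 3·(-518) = -2186
ΔD = -2186 − (-580) = -1606; ΔN = -518 − (-10) = -508
Score = 3·(-1606) + 3·(-508) = -6342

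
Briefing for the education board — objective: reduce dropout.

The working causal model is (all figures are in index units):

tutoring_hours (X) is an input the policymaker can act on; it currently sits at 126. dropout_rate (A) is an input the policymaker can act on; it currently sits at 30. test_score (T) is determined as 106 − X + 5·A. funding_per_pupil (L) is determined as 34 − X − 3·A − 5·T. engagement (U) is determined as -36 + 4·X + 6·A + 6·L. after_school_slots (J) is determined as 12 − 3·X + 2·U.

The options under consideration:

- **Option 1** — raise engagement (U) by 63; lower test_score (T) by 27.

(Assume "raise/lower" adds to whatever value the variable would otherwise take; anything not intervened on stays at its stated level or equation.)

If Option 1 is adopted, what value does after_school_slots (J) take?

-7308

Option 1 (U + 63, T − 27):
  X = 126
  A = 30
  T = 106 − 126 + 5·30 (−27 from intervention) = 103
  L = 34 − 126 − 3·30 − 5·103 = -697
  U = -36 + 4·126 + 6·30 + 6·(-697) (+63 from intervention) = -3471
  J = 12 − 3·126 + 2·(-3471) = -7308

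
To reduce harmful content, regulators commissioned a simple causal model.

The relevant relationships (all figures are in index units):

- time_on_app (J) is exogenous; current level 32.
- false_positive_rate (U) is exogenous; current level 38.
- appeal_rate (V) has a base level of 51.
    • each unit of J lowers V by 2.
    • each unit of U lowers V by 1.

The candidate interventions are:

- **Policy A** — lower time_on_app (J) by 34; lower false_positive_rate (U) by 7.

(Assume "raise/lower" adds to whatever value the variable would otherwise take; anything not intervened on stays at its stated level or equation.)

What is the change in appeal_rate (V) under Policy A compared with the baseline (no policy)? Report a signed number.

Baseline:
  J = 32
  U = 38
  V = 51 − 2·32 − 38 = -51
Policy A (J − 34, U − 7):
  J = 32 − 34 = -2
  U = 38 − 7 = 31
  V = 51 − 2·(-2) − 31 = 24
Change in V: 24 − (-51) = 75

75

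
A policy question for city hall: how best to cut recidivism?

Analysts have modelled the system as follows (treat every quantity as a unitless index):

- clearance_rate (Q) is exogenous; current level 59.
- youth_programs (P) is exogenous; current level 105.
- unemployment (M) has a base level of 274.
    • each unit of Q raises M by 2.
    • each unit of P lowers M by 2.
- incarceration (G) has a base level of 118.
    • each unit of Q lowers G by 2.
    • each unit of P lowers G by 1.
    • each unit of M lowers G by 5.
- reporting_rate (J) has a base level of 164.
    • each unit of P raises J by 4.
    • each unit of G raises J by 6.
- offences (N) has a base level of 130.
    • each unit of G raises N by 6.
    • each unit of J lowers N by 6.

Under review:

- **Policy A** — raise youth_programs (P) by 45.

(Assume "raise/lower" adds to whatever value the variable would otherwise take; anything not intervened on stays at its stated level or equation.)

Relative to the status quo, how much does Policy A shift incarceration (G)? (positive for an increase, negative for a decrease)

405

Baseline:
  Q = 59
  P = 105
  M = 274 + 2·59 − 2·105 = 182
  G = 118 − 2·59 − 105 − 5·182 = -1015
Policy A (P + 45):
  Q = 59
  P = 105 + 45 = 150
  M = 274 + 2·59 − 2·150 = 92
  G = 118 − 2·59 − 150 − 5·92 = -610
Change in G: -610 − (-1015) = 405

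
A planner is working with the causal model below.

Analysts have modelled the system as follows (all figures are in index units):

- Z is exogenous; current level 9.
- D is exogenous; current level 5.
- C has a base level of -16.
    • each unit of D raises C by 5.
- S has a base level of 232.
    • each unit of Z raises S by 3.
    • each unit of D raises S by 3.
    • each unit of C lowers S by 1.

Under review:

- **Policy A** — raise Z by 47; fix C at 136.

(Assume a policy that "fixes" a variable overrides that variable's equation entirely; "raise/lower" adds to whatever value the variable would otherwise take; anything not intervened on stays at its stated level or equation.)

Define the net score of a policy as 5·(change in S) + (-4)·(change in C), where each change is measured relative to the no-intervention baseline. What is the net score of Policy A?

-438

Baseline:
  Z = 9
  D = 5
  C = -16 + 5·5 = 9
  S = 232 + 3·9 + 3·5 − 9 = 265
Policy A (Z + 47, C := 136):
  Z = 9 + 47 = 56
  D = 5
  C = 136
  S = 232 + 3·56 + 3·5 − 136 = 279
ΔS = 279 − 265 = 14; ΔC = 136 − 9 = 127
Score = 5·14 + (-4)·127 = -438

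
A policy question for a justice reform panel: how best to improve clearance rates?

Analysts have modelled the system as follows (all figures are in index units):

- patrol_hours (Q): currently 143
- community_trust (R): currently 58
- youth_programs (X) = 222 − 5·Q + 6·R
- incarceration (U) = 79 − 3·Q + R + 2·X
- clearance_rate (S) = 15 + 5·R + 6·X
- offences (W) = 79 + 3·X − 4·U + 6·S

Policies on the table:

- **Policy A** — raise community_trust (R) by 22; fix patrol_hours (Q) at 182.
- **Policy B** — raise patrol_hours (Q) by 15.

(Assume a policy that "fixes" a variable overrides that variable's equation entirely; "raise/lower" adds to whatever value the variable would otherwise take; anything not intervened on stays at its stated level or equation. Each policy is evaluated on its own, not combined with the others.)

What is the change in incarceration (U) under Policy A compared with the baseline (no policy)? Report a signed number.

Baseline:
  Q = 143
  R = 58
  X = 222 − 5·143 + 6·58 = -145
  U = 79 − 3·143 + 58 + 2·(-145) = -582
Policy A (R + 22, Q := 182):
  Q = 182
  R = 58 + 22 = 80
  X = 222 − 5·182 + 6·80 = -208
  U = 79 − 3·182 + 80 + 2·(-208) = -803
Change in U: -803 − (-582) = -221

-221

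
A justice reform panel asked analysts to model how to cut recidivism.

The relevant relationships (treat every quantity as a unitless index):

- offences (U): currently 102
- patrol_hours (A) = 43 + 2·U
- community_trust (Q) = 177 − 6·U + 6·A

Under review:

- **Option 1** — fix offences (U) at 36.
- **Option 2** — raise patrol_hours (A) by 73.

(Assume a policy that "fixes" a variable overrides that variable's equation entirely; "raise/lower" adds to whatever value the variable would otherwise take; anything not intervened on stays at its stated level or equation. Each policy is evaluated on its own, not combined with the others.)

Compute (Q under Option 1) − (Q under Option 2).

Option 1 (U := 36):
  U = 36
  A = 43 + 2·36 = 115
  Q = 177 − 6·36 + 6·115 = 651
Option 2 (A + 73):
  U = 102
  A = 43 + 2·102 (+73 from intervention) = 320
  Q = 177 − 6·102 + 6·320 = 1485
Q: 651 − 1485 = -834

-834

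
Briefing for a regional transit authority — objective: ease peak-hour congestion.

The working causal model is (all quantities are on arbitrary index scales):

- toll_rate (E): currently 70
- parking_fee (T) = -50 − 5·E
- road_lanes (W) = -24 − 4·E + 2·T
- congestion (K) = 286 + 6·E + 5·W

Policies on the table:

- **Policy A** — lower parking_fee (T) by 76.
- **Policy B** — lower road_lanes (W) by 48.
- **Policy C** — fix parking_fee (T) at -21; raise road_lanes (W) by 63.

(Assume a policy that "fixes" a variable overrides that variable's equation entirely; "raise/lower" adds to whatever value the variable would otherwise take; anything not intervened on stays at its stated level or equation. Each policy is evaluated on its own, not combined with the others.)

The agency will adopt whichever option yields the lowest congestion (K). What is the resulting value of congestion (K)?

-5574

Policy A (T − 76):
  E = 70
  T = -50 − 5·70 (−76 from intervention) = -476
  W = -24 − 4·70 + 2·(-476) = -1256
  K = 286 + 6·70 + 5·(-1256) = -5574
Policy B (W − 48):
  E = 70
  T = -50 − 5·70 = -400
  W = -24 − 4·70 + 2·(-400) (−48 from intervention) = -1152
  K = 286 + 6·70 + 5·(-1152) = -5054
Policy C (T := -21, W + 63):
  E = 70
  T = -21
  W = -24 − 4·70 + 2·(-21) (+63 from intervention) = -283
  K = 286 + 6·70 + 5·(-283) = -709
Comparing — Policy A: K=-5574, Policy B: K=-5054, Policy C: K=-709. Lowest is -5574 (Policy A).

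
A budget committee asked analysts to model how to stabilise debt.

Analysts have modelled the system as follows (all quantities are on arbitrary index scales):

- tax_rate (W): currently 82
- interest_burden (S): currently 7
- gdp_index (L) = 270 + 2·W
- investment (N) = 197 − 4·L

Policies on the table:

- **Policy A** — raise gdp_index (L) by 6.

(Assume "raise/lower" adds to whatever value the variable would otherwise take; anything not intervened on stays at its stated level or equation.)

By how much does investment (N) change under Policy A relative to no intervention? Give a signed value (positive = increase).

-24

Baseline:
  W = 82
  L = 270 + 2·82 = 434
  N = 197 − 4·434 = -1539
Policy A (L + 6):
  W = 82
  L = 270 + 2·82 (+6 from intervention) = 440
  N = 197 − 4·440 = -1563
Change in N: -1563 − (-1539) = -24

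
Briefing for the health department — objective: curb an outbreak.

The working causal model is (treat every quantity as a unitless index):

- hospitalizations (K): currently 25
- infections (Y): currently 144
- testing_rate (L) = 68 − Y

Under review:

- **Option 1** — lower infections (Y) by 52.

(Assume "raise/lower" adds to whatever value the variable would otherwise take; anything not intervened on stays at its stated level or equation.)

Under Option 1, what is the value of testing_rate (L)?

Option 1 (Y − 52):
  Y = 144 − 52 = 92
  L = 68 − 92 = -24

-24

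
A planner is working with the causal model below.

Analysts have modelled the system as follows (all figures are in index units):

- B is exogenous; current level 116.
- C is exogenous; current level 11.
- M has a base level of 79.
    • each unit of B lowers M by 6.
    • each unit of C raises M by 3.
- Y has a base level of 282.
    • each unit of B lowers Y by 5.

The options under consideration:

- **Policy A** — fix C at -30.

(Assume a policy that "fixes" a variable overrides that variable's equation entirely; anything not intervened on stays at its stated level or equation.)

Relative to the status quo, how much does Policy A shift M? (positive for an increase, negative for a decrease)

-123

Baseline:
  B = 116
  C = 11
  M = 79 − 6·116 + 3·11 = -584
Policy A (C := -30):
  B = 116
  C = -30
  M = 79 − 6·116 + 3·(-30) = -707
Change in M: -707 − (-584) = -123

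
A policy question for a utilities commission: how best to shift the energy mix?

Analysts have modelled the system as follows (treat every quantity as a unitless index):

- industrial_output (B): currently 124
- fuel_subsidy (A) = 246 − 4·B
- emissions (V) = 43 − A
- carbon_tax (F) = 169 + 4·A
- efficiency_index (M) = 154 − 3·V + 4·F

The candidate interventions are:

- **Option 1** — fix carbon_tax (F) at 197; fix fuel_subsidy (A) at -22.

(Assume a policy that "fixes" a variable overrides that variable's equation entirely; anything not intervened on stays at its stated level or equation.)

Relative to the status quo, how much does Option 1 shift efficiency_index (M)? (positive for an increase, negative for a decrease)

Baseline:
  B = 124
  A = 246 − 4·124 = -250
  V = 43 − (-250) = 293
  F = 169 + 4·(-250) = -831
  M = 154 − 3·293 + 4·(-831) = -4049
Option 1 (F := 197, A := -22):
  B = 124
  A = -22
  V = 43 − (-22) = 65
  F = 197
  M = 154 − 3·65 + 4·197 = 747
Change in M: 747 − (-4049) = 4796

4796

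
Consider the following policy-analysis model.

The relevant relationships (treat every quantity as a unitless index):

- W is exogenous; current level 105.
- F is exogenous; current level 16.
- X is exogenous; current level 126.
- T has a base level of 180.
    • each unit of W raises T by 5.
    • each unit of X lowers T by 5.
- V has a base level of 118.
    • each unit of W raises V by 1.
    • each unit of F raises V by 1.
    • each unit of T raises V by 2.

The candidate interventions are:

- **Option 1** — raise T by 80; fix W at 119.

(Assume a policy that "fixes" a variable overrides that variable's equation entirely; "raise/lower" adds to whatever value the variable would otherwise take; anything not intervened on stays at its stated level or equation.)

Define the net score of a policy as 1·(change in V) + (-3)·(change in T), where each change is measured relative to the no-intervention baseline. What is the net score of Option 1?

Baseline:
  W = 105
  F = 16
  X = 126
  T = 180 + 5·105 − 5·126 = 75
  V = 118 + 105 + 16 + 2·75 = 389
Option 1 (T + 80, W := 119):
  W = 119
  F = 16
  X = 126
  T = 180 + 5·119 − 5·126 (+80 from intervention) = 225
  V = 118 + 119 + 16 + 2·225 = 703
ΔV = 703 − 389 = 314; ΔT = 225 − 75 = 150
Score = 1·314 + (-3)·150 = -136

-136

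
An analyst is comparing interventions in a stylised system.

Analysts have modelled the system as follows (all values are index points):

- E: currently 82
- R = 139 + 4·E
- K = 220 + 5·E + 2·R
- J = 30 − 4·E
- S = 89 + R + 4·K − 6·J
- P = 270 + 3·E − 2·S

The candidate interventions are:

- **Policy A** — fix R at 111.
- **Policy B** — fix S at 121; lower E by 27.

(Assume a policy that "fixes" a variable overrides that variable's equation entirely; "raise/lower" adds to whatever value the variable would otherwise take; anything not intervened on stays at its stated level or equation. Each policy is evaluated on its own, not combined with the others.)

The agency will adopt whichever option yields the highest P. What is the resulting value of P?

193

Policy A (R := 111):
  E = 82
  R = 111
  K = 220 + 5·82 + 2·111 = 852
  J = 30 − 4·82 = -298
  S = 89 + 111 + 4·852 − 6·(-298) = 5396
  P = 270 + 3·82 − 2·5396 = -10276
Policy B (S := 121, E − 27):
  E = 82 − 27 = 55
  R = 139 + 4·55 = 359
  K = 220 + 5·55 + 2·359 = 1213
  J = 30 − 4·55 = -190
  S = 121
  P = 270 + 3·55 − 2·121 = 193
Comparing — Policy A: P=-10276, Policy B: P=193. Highest is 193 (Policy B).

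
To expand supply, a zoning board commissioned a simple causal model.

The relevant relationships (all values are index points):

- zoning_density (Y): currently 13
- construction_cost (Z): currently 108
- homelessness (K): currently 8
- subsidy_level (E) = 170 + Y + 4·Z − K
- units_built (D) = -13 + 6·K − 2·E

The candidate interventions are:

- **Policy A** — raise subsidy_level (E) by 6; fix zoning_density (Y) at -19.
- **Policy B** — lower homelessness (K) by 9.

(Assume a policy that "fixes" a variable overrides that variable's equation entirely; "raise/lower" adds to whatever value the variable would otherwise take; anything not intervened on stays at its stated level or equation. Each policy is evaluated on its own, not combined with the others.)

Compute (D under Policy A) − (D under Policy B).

124

Policy A (E + 6, Y := -19):
  Y = -19
  Z = 108
  K = 8
  E = 170 + (-19) + 4·108 − 8 (+6 from intervention) = 581
  D = -13 + 6·8 − 2·581 = -1127
Policy B (K − 9):
  Y = 13
  Z = 108
  K = 8 − 9 = -1
  E = 170 + 13 + 4·108 − (-1) = 616
  D = -13 + 6·(-1) − 2·616 = -1251
D: -1127 − (-1251) = 124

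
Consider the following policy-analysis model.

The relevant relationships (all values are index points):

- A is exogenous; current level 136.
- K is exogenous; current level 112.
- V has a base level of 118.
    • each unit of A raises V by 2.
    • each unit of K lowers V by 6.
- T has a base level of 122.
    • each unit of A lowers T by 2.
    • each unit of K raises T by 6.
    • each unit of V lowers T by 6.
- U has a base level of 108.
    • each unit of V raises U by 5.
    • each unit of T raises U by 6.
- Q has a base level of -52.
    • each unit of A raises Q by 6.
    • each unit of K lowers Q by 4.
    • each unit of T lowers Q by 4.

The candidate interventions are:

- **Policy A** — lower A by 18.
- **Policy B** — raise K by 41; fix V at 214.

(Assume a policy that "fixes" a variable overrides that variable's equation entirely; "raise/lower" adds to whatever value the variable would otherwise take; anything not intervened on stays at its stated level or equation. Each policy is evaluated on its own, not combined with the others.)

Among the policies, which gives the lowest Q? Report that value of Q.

-9656

Policy A (A − 18):
  A = 136 − 18 = 118
  K = 112
  V = 118 + 2·118 − 6·112 = -318
  T = 122 − 2·118 + 6·112 − 6·(-318) = 2466
  Q = -52 + 6·118 − 4·112 − 4·2466 = -9656
Policy B (K + 41, V := 214):
  A = 136
  K = 112 + 41 = 153
  V = 214
  T = 122 − 2·136 + 6·153 − 6·214 = -516
  Q = -52 + 6·136 − 4·153 − 4·(-516) = 2216
Comparing — Policy A: Q=-9656, Policy B: Q=2216. Lowest is -9656 (Policy A).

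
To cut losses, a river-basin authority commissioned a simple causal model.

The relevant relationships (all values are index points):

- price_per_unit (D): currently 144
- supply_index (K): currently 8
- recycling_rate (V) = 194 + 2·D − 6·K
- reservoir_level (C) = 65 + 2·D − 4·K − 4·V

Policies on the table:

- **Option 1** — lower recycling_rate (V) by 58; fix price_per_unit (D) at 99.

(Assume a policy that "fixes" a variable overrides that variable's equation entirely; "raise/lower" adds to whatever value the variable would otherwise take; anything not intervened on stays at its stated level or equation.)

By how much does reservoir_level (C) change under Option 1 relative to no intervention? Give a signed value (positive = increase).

Baseline:
  D = 144
  K = 8
  V = 194 + 2·144 − 6·8 = 434
  C = 65 + 2·144 − 4·8 − 4·434 = -1415
Option 1 (V − 58, D := 99):
  D = 99
  K = 8
  V = 194 + 2·99 − 6·8 (−58 from intervention) = 286
  C = 65 + 2·99 − 4·8 − 4·286 = -913
Change in C: -913 − (-1415) = 502

502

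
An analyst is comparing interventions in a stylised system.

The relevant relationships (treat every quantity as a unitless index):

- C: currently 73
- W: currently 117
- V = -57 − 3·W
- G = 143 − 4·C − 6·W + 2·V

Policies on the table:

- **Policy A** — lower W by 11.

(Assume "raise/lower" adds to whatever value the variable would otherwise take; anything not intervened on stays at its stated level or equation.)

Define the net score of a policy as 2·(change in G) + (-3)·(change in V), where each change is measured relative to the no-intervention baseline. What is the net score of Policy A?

Baseline:
  C = 73
  W = 117
  V = -57 − 3·117 = -408
  G = 143 − 4·73 − 6·117 + 2·(-408) = -1667
Policy A (W − 11):
  C = 73
  W = 117 − 11 = 106
  V = -57 − 3·106 = -375
  G = 143 − 4·73 − 6·106 + 2·(-375) = -1535
ΔG = -1535 − (-1667) = 132; ΔV = -375 − (-408) = 33
Score = 2·132 + (-3)·33 = 165

165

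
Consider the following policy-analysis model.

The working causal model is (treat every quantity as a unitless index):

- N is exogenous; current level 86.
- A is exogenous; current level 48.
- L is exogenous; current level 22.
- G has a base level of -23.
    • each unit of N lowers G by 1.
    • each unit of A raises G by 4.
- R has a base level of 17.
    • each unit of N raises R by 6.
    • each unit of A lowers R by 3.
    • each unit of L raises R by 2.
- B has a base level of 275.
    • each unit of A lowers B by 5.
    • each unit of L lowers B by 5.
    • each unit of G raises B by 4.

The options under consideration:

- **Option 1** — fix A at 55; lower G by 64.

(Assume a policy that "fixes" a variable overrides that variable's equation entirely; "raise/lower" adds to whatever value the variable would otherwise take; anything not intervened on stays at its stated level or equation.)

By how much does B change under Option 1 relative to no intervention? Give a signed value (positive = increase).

Baseline:
  N = 86
  A = 48
  L = 22
  G = -23 − 86 + 4·48 = 83
  B = 275 − 5·48 − 5·22 + 4·83 = 257
Option 1 (A := 55, G − 64):
  N = 86
  A = 55
  L = 22
  G = -23 − 86 + 4·55 (−64 from intervention) = 47
  B = 275 − 5·55 − 5·22 + 4·47 = 78
Change in B: 78 − 257 = -179

-179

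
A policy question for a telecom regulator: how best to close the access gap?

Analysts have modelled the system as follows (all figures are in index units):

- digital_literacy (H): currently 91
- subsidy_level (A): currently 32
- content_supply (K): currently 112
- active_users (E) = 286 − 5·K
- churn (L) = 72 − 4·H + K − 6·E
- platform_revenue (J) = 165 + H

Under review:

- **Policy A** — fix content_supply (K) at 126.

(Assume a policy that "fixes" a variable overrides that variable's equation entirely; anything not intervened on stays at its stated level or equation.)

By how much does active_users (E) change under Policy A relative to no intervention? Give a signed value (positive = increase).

-70

Baseline:
  K = 112
  E = 286 − 5·112 = -274
Policy A (K := 126):
  K = 126
  E = 286 − 5·126 = -344
Change in E: -344 − (-274) = -70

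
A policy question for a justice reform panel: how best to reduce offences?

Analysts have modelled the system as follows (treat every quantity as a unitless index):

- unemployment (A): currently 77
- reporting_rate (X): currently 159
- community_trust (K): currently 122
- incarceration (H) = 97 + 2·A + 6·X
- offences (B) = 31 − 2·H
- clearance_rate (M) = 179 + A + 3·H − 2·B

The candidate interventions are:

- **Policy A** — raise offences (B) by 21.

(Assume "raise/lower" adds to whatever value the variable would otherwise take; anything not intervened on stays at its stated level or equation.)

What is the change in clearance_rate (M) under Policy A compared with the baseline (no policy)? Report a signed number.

-42

Baseline:
  A = 77
  X = 159
  H = 97 + 2·77 + 6·159 = 1205
  B = 31 − 2·1205 = -2379
  M = 179 + 77 + 3·1205 − 2·(-2379) = 8629
Policy A (B + 21):
  A = 77
  X = 159
  H = 97 + 2·77 + 6·159 = 1205
  B = 31 − 2·1205 (+21 from intervention) = -2358
  M = 179 + 77 + 3·1205 − 2·(-2358) = 8587
Change in M: 8587 − 8629 = -42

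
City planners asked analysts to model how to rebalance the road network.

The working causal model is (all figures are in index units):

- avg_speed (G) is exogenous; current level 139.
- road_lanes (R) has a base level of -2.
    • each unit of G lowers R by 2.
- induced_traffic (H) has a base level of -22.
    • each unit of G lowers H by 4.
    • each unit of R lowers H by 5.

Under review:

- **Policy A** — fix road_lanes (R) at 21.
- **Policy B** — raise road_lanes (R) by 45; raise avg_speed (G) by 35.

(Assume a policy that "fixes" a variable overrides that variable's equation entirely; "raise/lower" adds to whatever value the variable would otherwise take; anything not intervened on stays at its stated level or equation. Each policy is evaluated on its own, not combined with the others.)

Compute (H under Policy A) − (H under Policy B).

Policy A (R := 21):
  G = 139
  R = 21
  H = -22 − 4·139 − 5·21 = -683
Policy B (R + 45, G + 35):
  G = 139 + 35 = 174
  R = -2 − 2·174 (+45 from intervention) = -305
  H = -22 − 4·174 − 5·(-305) = 807
H: -683 − 807 = -1490

-1490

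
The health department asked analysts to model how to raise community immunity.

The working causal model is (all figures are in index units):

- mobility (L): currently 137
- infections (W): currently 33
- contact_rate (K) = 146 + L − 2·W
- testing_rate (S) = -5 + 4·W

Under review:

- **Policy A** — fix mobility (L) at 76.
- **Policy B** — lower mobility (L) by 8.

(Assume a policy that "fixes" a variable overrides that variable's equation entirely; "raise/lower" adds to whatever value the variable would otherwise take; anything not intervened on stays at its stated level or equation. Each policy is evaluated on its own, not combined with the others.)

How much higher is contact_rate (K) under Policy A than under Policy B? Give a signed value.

Policy A (L := 76):
  L = 76
  W = 33
  K = 146 + 76 − 2·33 = 156
Policy B (L − 8):
  L = 137 − 8 = 129
  W = 33
  K = 146 + 129 − 2·33 = 209
K: 156 − 209 = -53

-53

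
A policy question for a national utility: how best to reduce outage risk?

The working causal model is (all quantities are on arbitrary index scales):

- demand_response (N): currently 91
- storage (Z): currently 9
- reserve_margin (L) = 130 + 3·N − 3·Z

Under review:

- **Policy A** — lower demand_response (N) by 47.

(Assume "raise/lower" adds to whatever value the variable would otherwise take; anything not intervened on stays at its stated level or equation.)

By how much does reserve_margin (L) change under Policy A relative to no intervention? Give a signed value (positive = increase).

-141

Baseline:
  N = 91
  Z = 9
  L = 130 + 3·91 − 3·9 = 376
Policy A (N − 47):
  N = 91 − 47 = 44
  Z = 9
  L = 130 + 3·44 − 3·9 = 235
Change in L: 235 − 376 = -141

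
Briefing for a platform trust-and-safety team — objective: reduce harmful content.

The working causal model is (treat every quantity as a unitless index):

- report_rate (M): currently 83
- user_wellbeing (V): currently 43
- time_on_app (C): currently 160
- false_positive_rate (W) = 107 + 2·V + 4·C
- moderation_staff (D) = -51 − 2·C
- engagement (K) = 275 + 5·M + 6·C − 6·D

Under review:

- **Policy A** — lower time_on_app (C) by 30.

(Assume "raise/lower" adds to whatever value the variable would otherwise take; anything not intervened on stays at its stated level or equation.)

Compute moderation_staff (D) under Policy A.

Policy A (C − 30):
  C = 160 − 30 = 130
  D = -51 − 2·130 = -311

-311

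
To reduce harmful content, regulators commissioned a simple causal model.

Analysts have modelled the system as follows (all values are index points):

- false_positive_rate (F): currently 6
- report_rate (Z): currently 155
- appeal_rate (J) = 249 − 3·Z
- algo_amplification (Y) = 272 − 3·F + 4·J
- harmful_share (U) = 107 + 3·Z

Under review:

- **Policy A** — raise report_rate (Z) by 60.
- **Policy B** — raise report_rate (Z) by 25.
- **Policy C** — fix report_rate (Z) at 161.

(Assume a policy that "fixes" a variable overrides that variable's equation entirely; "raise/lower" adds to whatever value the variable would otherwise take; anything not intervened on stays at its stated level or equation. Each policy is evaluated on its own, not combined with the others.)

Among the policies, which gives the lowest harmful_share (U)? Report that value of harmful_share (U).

Policy A (Z + 60):
  Z = 155 + 60 = 215
  U = 107 + 3·215 = 752
Policy B (Z + 25):
  Z = 155 + 25 = 180
  U = 107 + 3·180 = 647
Policy C (Z := 161):
  Z = 161
  U = 107 + 3·161 = 590
Comparing — Policy A: U=752, Policy B: U=647, Policy C: U=590. Lowest is 590 (Policy C).

590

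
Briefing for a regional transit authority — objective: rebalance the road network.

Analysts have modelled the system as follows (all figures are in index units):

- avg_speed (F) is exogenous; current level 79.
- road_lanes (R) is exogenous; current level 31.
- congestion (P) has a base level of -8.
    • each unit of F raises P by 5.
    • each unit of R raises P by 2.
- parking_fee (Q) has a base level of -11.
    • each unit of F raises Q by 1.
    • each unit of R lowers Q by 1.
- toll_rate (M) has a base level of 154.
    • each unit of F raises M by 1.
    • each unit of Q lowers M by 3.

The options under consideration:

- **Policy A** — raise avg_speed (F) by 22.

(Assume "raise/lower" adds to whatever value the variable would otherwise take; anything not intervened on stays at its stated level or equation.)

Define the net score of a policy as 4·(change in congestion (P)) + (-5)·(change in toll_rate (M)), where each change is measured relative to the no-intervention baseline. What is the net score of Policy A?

660

Baseline:
  F = 79
  R = 31
  P = -8 + 5·79 + 2·31 = 449
  Q = -11 + 79 − 31 = 37
  M = 154 + 79 − 3·37 = 122
Policy A (F + 22):
  F = 79 + 22 = 101
  R = 31
  P = -8 + 5·101 + 2·31 = 559
  Q = -11 + 101 − 31 = 59
  M = 154 + 101 − 3·59 = 78
ΔP = 559 − 449 = 110; ΔM = 78 − 122 = -44
Score = 4·110 + (-5)·(-44) = 660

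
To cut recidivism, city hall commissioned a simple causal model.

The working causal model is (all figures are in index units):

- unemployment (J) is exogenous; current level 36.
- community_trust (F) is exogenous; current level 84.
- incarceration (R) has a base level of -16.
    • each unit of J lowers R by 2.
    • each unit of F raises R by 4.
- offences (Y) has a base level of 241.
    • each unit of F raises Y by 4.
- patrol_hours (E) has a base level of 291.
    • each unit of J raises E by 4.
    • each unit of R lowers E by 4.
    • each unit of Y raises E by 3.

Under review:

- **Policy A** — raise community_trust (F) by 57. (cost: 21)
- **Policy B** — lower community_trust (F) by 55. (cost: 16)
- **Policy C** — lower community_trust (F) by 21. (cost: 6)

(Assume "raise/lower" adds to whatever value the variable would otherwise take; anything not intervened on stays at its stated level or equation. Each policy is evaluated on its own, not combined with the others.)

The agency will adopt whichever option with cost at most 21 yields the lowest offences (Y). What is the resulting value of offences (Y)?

357

Policy A (F + 57):
  F = 84 + 57 = 141
  Y = 241 + 4·141 = 805
Policy B (F − 55):
  F = 84 − 55 = 29
  Y = 241 + 4·29 = 357
Policy C (F − 21):
  F = 84 − 21 = 63
  Y = 241 + 4·63 = 493
Comparing — Policy A: Y=805, Policy B: Y=357, Policy C: Y=493. Lowest is 357 (Policy B).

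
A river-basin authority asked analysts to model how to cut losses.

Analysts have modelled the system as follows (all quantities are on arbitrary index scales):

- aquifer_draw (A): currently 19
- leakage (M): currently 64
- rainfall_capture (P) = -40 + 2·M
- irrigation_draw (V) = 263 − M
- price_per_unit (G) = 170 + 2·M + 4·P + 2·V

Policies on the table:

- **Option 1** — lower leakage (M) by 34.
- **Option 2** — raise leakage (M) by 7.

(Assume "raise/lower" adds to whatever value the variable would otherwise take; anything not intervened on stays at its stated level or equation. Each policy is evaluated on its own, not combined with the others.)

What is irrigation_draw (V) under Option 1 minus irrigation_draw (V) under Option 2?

41

Option 1 (M − 34):
  M = 64 − 34 = 30
  V = 263 − 30 = 233
Option 2 (M + 7):
  M = 64 + 7 = 71
  V = 263 − 71 = 192
V: 233 − 192 = 41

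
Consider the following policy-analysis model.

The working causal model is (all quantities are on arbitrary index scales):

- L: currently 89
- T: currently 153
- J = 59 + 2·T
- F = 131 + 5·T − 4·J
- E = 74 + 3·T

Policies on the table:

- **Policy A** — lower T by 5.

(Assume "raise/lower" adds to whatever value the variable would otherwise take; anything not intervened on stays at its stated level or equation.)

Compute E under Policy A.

518

Policy A (T − 5):
  T = 153 − 5 = 148
  E = 74 + 3·148 = 518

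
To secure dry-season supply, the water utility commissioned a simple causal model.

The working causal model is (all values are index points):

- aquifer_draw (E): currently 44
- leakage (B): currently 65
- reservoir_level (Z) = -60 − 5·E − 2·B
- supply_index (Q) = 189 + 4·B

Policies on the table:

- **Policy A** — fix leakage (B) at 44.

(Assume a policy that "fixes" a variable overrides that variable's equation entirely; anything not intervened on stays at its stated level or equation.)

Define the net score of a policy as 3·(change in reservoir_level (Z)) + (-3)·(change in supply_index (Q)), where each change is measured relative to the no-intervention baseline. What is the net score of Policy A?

Baseline:
  E = 44
  B = 65
  Z = -60 − 5·44 − 2·65 = -410
  Q = 189 + 4·65 = 449
Policy A (B := 44):
  E = 44
  B = 44
  Z = -60 − 5·44 − 2·44 = -368
  Q = 189 + 4·44 = 365
ΔZ = -368 − (-410) = 42; ΔQ = 365 − 449 = -84
Score = 3·42 + (-3)·(-84) = 378

378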